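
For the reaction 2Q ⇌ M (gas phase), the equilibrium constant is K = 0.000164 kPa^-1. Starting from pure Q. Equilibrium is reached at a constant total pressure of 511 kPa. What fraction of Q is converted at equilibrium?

X = 0.135

Take 1 mol Q as basis and let X be its fractional conversion, so ξ = 0.5X.
At extent ξ: n_Q = 1 − X; n_M = 0.5X.
Total moles n_T = 1 − 0.5X.
y_i = n_i/n_T, p_i = y_i·P. K = p_M / (p_Q^2).
Equating to 0.000164 kPa^-1 and solving on 0 < X < 1: X = 0.135.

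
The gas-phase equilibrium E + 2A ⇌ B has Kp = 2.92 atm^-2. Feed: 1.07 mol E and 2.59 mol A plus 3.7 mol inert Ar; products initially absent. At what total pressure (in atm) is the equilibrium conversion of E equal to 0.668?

Let X = conversion of E (basis 1.07 mol E); extent of reaction ξ = 1.07X.
At extent ξ: n_E = 1.07 − 1.07X; n_A = 2.59 − 2.14X; n_B = 1.07X; n_I = 3.7 (inert).
n_T = Σnᵢ = 7.36 − 2.14X.
Kp = p_B / (p_E p_A^2) with p_i = (n_i/n_T)·P.
At X = 0.668: the mole-fraction product g(X) = Π y_i^ν_i = 52.55. Since Kp = g(X)·P^{-2}, P = (g/Kp)^(1/2) = (52.55/2.92)^(1/2) = 4.24 atm.

P = 4.24 atm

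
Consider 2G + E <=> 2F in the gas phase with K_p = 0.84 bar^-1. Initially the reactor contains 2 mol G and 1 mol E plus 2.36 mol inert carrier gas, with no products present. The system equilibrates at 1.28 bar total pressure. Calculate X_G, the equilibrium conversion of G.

Basis: 2 mol G initially; let X = conversion of G. Extent ξ = X.
Species balance: n_G = 2 − 2X; n_E = 1 − X; n_F = 2X; n_I = 2.36 (inert).
Total moles n_T = 5.36 − X.
y_i = n_i/n_T, p_i = y_i·P. K_p = p_F^2 / (p_G^2 p_E).
This yields a degree-3 equation in X; solving on (0,1), X = 0.281.

X = 0.281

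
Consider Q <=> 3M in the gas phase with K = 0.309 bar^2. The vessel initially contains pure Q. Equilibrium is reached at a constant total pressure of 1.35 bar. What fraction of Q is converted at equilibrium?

Take 1 mol Q as basis and let X be its fractional conversion, so ξ = X.
Species balance: n_Q = 1 − X; n_M = 3X.
Summing: n_T = 1 + 2X.
y_i = n_i/n_T, p_i = y_i·P. K = p_M^3 / (p_Q).
Setting this equal to 0.309 bar^2 and taking the physical root (0 < X < 1) gives X = 0.216.

X = 0.216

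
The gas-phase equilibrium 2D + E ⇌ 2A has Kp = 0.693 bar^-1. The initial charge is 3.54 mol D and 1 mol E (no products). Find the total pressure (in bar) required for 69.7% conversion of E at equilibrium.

Let X = conversion of E (basis 1 mol E); extent of reaction ξ = X.
Species balance: n_D = 3.54 − 2X; n_E = 1 − X; n_A = 2X.
n_T = Σnᵢ = 4.54 − X.
Kp = p_A^2 / (p_D^2 p_E) with p_i = (n_i/n_T)·P.
At X = 0.697: the mole-fraction product g(X) = Π y_i^ν_i = 5.352. Since Kp = g(X)·P^{-1}, P = (g/Kp)^(1/1) = (5.352/0.693)^(1/1) = 7.72 bar.

P = 7.72 bar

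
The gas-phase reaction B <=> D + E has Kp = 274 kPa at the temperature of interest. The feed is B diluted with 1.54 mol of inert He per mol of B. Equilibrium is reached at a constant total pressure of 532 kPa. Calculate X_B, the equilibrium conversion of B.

Take 1 mol B as basis and let X be its fractional conversion, so ξ = X.
Moles: n_B = 1 − X; n_D = X; n_E = X; n_I = 1.54 (inert).
Summing: n_T = 2.54 + X.
y_i = n_i/n_T, p_i = y_i·P. Kp = p_D p_E / (p_B).
Setting this equal to 274 kPa and taking the physical root (0 < X < 1) gives X = 0.704.

X = 0.704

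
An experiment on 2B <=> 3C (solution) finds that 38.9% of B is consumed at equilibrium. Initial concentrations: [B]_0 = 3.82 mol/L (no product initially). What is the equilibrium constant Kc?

Kc = 2.03 mol/L

Let X = conversion of B.
Concentrations: [B] = 3.82 − 3.82X; [C] = 5.73X.
At X = 0.389: [B] = 2.33, [C] = 2.23.
Kc = [C]^3 / ([B]^2) = 2.03 mol/L.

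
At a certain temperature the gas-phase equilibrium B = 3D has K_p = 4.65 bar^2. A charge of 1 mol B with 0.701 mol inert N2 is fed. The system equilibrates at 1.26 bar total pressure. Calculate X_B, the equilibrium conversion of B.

X = 0.685

Let X = conversion of B (basis 1 mol B); extent of reaction ξ = X.
At extent ξ: n_B = 1 − X; n_D = 3X; n_I = 0.701 (inert).
n_T = Σnᵢ = 1.7 + 2X.
y_i = n_i/n_T, p_i = y_i·P. K_p = p_D^3 / (p_B).
Equating to 4.65 bar^2 and solving on 0 < X < 1: X = 0.685.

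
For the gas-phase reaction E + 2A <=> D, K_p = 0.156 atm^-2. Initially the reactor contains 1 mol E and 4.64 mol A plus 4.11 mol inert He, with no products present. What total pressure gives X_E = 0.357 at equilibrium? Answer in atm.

Take 1 mol E as basis and let X be its fractional conversion, so ξ = X.
At extent ξ: n_E = 1 − X; n_A = 4.64 − 2X; n_D = X; n_I = 4.11 (inert).
Summing: n_T = 9.75 − 2X.
K_p = p_D / (p_E p_A^2) with p_i = (n_i/n_T)·P.
At X = 0.357: the mole-fraction product g(X) = Π y_i^ν_i = 2.941. Since K_p = g(X)·P^{-2}, P = (g/K_p)^(1/2) = (2.941/0.156)^(1/2) = 4.34 atm.

P = 4.34 atm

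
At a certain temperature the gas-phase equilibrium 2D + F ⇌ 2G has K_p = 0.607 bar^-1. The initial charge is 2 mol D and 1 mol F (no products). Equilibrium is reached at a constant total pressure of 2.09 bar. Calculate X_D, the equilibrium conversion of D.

Let X = conversion of D (basis 2 mol D); extent of reaction ξ = X.
Mole table: n_D = 2 − 2X; n_F = 1 − X; n_G = 2X.
Summing: n_T = 3 − X.
With p_i = (n_i/n_T)P, K_p = p_G^2 / (p_D^2 p_F).
This yields a degree-3 equation in X; solving on (0,1), X = 0.357.

X = 0.357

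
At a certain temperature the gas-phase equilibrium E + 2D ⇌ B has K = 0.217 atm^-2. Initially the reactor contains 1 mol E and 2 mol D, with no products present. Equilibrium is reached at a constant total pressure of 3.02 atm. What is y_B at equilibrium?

y_B = 0.169

Take 1 mol E as basis and let X be its fractional conversion, so ξ = X.
Moles: n_E = 1 − X; n_D = 2 − 2X; n_B = X.
n_T = Σnᵢ = 3 − 2X.
y_i = n_i/n_T, p_i = y_i·P. K = p_B / (p_E p_D^2).
This yields a degree-3 equation in X; solving on (0,1), X = 0.378.
Then n_B = 0.378, n_T = 2.24, so y_B = 0.169.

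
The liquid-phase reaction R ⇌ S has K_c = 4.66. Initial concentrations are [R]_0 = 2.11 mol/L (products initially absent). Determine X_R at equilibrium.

X = 0.823

Let X = conversion of R; extent ξ = 2.11·X mol/L.
Concentrations: [R] = 2.11 − 2.11X; [S] = 2.11X.
K_c = [S] / ([R]).
Setting equal to 4.66 and solving for X on (0,1) gives X = 0.823.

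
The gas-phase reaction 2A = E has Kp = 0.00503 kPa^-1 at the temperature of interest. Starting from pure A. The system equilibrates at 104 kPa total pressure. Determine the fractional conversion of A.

X = 0.431

Take 1 mol A as basis and let X be its fractional conversion, so ξ = 0.5X.
Mole table: n_A = 1 − X; n_E = 0.5X.
n_T = Σnᵢ = 1 − 0.5X.
Mole fractions y_i = n_i/n_T; Kp = p_E / (p_A^2) with p_i = y_i·P.
This yields a degree-2 equation in X; solving on (0,1), X = 0.431.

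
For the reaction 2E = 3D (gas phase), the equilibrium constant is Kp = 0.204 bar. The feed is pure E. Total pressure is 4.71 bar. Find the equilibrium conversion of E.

X = 0.207

Take 1 mol E as basis and let X be its fractional conversion, so ξ = 0.5X.
At extent ξ: n_E = 1 − X; n_D = 1.5X.
Summing: n_T = 1 + 0.5X.
y_i = n_i/n_T, p_i = y_i·P. Kp = p_D^3 / (p_E^2).
Equating to 0.204 bar and solving on 0 < X < 1: X = 0.207.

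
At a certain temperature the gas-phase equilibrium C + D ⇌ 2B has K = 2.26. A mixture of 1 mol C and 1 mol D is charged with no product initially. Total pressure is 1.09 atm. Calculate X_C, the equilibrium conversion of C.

Basis: 1 mol C initially; let X = conversion of C. Extent ξ = X.
Species balance: n_C = 1 − X; n_D = 1 − X; n_B = 2X.
n_T stays at 2 (no change in mole number).
With p_i = (n_i/n_T)P, K = p_B^2 / (p_C p_D).
Setting this equal to 2.26 and taking the physical root (0 < X < 1) gives X = 0.429.

X = 0.429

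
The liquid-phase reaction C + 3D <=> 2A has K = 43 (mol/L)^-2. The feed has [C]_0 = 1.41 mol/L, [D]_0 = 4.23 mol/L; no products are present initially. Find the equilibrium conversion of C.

Let X = conversion of C; extent ξ = 1.41·X mol/L.
Concentrations: [C] = 1.41 − 1.41X; [D] = 4.23 − 4.23X; [A] = 2.82X.
K = [A]^2 / ([C] [D]^3).
Setting equal to 43 and solving for X on (0,1) gives X = 0.816.

X = 0.816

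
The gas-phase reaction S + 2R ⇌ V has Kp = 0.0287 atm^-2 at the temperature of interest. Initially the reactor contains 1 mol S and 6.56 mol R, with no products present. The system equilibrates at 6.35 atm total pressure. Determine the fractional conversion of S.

X = 0.455

Basis: 1 mol S initially; let X = conversion of S. Extent ξ = X.
Moles: n_S = 1 − X; n_R = 6.56 − 2X; n_V = X.
n_T = Σnᵢ = 7.56 − 2X.
y_i = n_i/n_T, p_i = y_i·P. Kp = p_V / (p_S p_R^2).
This yields a degree-3 equation in X; solving on (0,1), X = 0.455.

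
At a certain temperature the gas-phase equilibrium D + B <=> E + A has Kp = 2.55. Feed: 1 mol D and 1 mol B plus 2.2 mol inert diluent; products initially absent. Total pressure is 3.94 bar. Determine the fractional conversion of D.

X = 0.615

Let X = conversion of D (basis 1 mol D); extent of reaction ξ = X.
Moles: n_D = 1 − X; n_B = 1 − X; n_E = X; n_A = X; n_I = 2.2 (inert).
Total moles n_T = 4.2 (Δν = 0, constant).
y_i = n_i/n_T, p_i = y_i·P. Kp = p_E p_A / (p_D p_B).
Setting this equal to 2.55 and taking the physical root (0 < X < 1) gives X = 0.615.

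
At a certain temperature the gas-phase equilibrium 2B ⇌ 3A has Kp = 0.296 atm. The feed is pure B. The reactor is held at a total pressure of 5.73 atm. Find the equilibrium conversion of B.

X = 0.218

Basis: 1 mol B initially; let X = conversion of B. Extent ξ = 0.5X.
Moles: n_B = 1 − X; n_A = 1.5X.
n_T = Σnᵢ = 1 + 0.5X.
y_i = n_i/n_T, p_i = y_i·P. Kp = p_A^3 / (p_B^2).
Setting this equal to 0.296 atm and taking the physical root (0 < X < 1) gives X = 0.218.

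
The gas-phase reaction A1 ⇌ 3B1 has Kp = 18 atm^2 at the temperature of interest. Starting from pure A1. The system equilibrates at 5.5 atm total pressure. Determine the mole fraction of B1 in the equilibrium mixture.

y_B1 = 0.613

Let X = conversion of A1 (basis 1 mol A1); extent of reaction ξ = X.
At extent ξ: n_A1 = 1 − X; n_B1 = 3X.
Summing: n_T = 1 + 2X.
Mole fractions y_i = n_i/n_T; Kp = p_B1^3 / (p_A1) with p_i = y_i·P.
This yields a degree-3 equation in X; solving on (0,1), X = 0.346.
Then n_B1 = 1.04, n_T = 1.69, so y_B1 = 0.613.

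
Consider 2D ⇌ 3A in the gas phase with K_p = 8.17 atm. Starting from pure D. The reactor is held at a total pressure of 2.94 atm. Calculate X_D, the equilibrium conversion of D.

X = 0.576

Let X = conversion of D (basis 1 mol D); extent of reaction ξ = 0.5X.
Species balance: n_D = 1 − X; n_A = 1.5X.
Total moles n_T = 1 + 0.5X.
With p_i = (n_i/n_T)P, K_p = p_A^3 / (p_D^2).
This yields a degree-3 equation in X; solving on (0,1), X = 0.576.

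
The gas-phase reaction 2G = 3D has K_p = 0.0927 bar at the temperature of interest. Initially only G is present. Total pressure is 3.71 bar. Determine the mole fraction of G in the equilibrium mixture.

Let X = conversion of G (basis 1 mol G); extent of reaction ξ = 0.5X.
At extent ξ: n_G = 1 − X; n_D = 1.5X.
Total moles n_T = 1 + 0.5X.
With p_i = (n_i/n_T)P, K_p = p_D^3 / (p_G^2).
Substituting and setting equal to 0.0927 bar gives a polynomial in X; the root in (0,1) is X = 0.176.
Then n_G = 0.824, n_T = 1.09, so y_G = 0.757.

y_G = 0.757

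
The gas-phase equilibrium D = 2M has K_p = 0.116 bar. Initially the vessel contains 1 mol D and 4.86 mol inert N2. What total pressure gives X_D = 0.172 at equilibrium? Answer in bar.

P = 4.9 bar

Take 1 mol D as basis and let X be its fractional conversion, so ξ = X.
Species balance: n_D = 1 − X; n_M = 2X; n_I = 4.86 (inert).
Total moles n_T = 5.86 + X.
K_p = p_M^2 / (p_D) with p_i = (n_i/n_T)·P.
At X = 0.172: the mole-fraction product g(X) = Π y_i^ν_i = 0.02369. Since K_p = g(X)·P^{1}, P = (K_p/g)^(1/1) = (0.116/0.02369)^(1/1) = 4.9 bar.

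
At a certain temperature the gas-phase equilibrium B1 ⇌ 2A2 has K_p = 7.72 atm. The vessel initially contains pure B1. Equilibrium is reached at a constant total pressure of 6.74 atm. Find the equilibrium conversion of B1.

Take 1 mol B1 as basis and let X be its fractional conversion, so ξ = X.
Moles: n_B1 = 1 − X; n_A2 = 2X.
n_T = Σnᵢ = 1 + X.
With p_i = (n_i/n_T)P, K_p = p_A2^2 / (p_B1).
This yields a degree-2 equation in X; solving on (0,1), X = 0.472.

X = 0.472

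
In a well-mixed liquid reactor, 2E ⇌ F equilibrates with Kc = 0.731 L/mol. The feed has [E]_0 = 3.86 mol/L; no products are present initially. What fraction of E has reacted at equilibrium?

Let X = conversion of E; extent ξ = 3.86X/2 mol/L.
Concentrations: [E] = 3.86 − 3.86X; [F] = 1.93X.
Kc = [F] / ([E]^2).
This equals 0.731 at X = 0.658 (the root in 0 < X < 1).

X = 0.658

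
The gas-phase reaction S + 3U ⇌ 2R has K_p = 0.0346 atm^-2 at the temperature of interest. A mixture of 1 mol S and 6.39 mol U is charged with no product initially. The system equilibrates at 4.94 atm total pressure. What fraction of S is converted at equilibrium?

X = 0.526

Basis: 1 mol S initially; let X = conversion of S. Extent ξ = X.
At extent ξ: n_S = 1 − X; n_U = 6.39 − 3X; n_R = 2X.
Summing: n_T = 7.39 − 2X.
y_i = n_i/n_T, p_i = y_i·P. K_p = p_R^2 / (p_S p_U^3).
Equating to 0.0346 atm^-2 and solving on 0 < X < 1: X = 0.526.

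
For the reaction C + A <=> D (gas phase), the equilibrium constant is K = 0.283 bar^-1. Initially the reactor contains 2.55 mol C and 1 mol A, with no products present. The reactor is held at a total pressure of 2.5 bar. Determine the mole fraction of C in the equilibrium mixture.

y_C = 0.690

Take 1 mol A as basis and let X be its fractional conversion, so ξ = X.
Moles: n_C = 2.55 − X; n_A = 1 − X; n_D = X.
Summing: n_T = 3.55 − X.
With p_i = (n_i/n_T)P, K = p_D / (p_C p_A).
Substituting and setting equal to 0.283 bar^-1 gives a polynomial in X; the root in (0,1) is X = 0.328.
Then n_C = 2.22, n_T = 3.22, so y_C = 0.690.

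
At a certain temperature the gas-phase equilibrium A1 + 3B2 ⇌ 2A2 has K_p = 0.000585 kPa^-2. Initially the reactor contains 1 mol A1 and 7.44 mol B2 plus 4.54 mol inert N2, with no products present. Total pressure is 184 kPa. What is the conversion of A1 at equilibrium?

X = 0.845

Take 1 mol A1 as basis and let X be its fractional conversion, so ξ = X.
Moles: n_A1 = 1 − X; n_B2 = 7.44 − 3X; n_A2 = 2X; n_I = 4.54 (inert).
n_T = Σnᵢ = 13 − 2X.
y_i = n_i/n_T, p_i = y_i·P. K_p = p_A2^2 / (p_A1 p_B2^3).
Setting this equal to 0.000585 kPa^-2 and taking the physical root (0 < X < 1) gives X = 0.845.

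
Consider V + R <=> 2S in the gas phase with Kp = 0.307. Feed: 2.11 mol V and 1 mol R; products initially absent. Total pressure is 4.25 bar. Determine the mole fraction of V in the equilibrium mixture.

y_V = 0.579

Let X = conversion of R (basis 1 mol R); extent of reaction ξ = X.
Moles: n_V = 2.11 − X; n_R = 1 − X; n_S = 2X.
n_T stays at 3.11 (no change in mole number).
y_i = n_i/n_T, p_i = y_i·P. Kp = p_S^2 / (p_V p_R).
Setting this equal to 0.307 and taking the physical root (0 < X < 1) gives X = 0.309.
Then n_V = 1.8, n_T = 3.11, so y_V = 0.579.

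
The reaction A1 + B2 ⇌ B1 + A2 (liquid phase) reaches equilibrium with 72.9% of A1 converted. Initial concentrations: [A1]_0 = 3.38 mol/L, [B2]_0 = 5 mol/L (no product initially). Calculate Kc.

Kc = 2.61

Let X = conversion of A1.
Concentrations: [A1] = 3.38 − 3.38X; [B2] = 5 − 3.38X; [B1] = 3.38X; [A2] = 3.38X.
At X = 0.729: [A1] = 0.916, [B2] = 2.54, [B1] = 2.46, [A2] = 2.46.
Kc = [B1] [A2] / ([A1] [B2]) = 2.61.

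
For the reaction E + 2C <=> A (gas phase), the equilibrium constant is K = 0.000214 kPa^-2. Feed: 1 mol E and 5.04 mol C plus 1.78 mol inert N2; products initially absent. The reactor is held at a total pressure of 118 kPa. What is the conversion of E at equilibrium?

Take 1 mol E as basis and let X be its fractional conversion, so ξ = X.
At extent ξ: n_E = 1 − X; n_C = 5.04 − 2X; n_A = X; n_I = 1.78 (inert).
Total moles n_T = 7.82 − 2X.
Mole fractions y_i = n_i/n_T; K = p_A / (p_E p_C^2) with p_i = y_i·P.
Setting this equal to 0.000214 kPa^-2 and taking the physical root (0 < X < 1) gives X = 0.510.

X = 0.510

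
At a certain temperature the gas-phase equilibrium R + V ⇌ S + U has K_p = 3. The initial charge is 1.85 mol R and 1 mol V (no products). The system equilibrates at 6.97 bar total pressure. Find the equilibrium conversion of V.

X = 0.798

Let X = conversion of V (basis 1 mol V); extent of reaction ξ = X.
Species balance: n_R = 1.85 − X; n_V = 1 − X; n_S = X; n_U = X.
Since Δν = 0, n_T = 2.85 throughout.
With p_i = (n_i/n_T)P, K_p = p_S p_U / (p_R p_V).
Equating to 3 and solving on 0 < X < 1: X = 0.798.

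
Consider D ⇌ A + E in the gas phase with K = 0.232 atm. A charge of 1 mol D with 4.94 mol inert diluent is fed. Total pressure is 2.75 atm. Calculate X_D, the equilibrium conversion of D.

Basis: 1 mol D initially; let X = conversion of D. Extent ξ = X.
At extent ξ: n_D = 1 − X; n_A = X; n_E = X; n_I = 4.94 (inert).
Summing: n_T = 5.94 + X.
Mole fractions y_i = n_i/n_T; K = p_A p_E / (p_D) with p_i = y_i·P.
This yields a degree-2 equation in X; solving on (0,1), X = 0.514.

X = 0.514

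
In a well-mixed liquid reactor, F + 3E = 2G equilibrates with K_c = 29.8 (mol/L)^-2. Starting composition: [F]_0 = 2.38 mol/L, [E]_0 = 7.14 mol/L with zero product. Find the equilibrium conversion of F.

X = 0.842

Let X = conversion of F; extent ξ = 2.38·X mol/L.
Concentrations: [F] = 2.38 − 2.38X; [E] = 7.14 − 7.14X; [G] = 4.76X.
K_c = [G]^2 / ([F] [E]^3).
Setting equal to 29.8 and solving for X on (0,1) gives X = 0.842.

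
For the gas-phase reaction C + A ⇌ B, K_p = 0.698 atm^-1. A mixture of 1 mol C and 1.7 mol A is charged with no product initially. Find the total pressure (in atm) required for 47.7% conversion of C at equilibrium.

Let X = conversion of C (basis 1 mol C); extent of reaction ξ = X.
At extent ξ: n_C = 1 − X; n_A = 1.7 − X; n_B = X.
Total moles n_T = 2.7 − X.
K_p = p_B / (p_C p_A) with p_i = (n_i/n_T)·P.
At X = 0.477: the mole-fraction product g(X) = Π y_i^ν_i = 1.658. Since K_p = g(X)·P^{-1}, P = (g/K_p)^(1/1) = (1.658/0.698)^(1/1) = 2.38 atm.

P = 2.38 atm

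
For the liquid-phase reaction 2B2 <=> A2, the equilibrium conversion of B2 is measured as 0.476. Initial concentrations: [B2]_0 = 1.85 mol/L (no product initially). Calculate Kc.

Let X = conversion of B2.
Concentrations: [B2] = 1.85 − 1.85X; [A2] = 0.925X.
At X = 0.476: [B2] = 0.969, [A2] = 0.44.
Kc = [A2] / ([B2]^2) = 0.469 L/mol.

Kc = 0.469 L/mol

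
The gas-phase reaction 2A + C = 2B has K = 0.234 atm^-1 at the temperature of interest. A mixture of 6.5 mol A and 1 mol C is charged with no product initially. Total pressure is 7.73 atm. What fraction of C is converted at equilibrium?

X = 0.708

Take 1 mol C as basis and let X be its fractional conversion, so ξ = X.
Species balance: n_A = 6.5 − 2X; n_C = 1 − X; n_B = 2X.
n_T = Σnᵢ = 7.5 − X.
With p_i = (n_i/n_T)P, K = p_B^2 / (p_A^2 p_C).
This yields a degree-3 equation in X; solving on (0,1), X = 0.708.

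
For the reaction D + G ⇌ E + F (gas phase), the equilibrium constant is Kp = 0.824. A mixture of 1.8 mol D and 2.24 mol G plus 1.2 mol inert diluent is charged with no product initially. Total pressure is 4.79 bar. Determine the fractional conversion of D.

X = 0.528

Let X = conversion of D (basis 1.8 mol D); extent of reaction ξ = 1.8X.
Mole table: n_D = 1.8 − 1.8X; n_G = 2.24 − 1.8X; n_E = 1.8X; n_F = 1.8X; n_I = 1.2 (inert).
Total moles n_T = 5.24 (Δν = 0, constant).
y_i = n_i/n_T, p_i = y_i·P. Kp = p_E p_F / (p_D p_G).
Substituting and setting equal to 0.824 gives a polynomial in X; the root in (0,1) is X = 0.528.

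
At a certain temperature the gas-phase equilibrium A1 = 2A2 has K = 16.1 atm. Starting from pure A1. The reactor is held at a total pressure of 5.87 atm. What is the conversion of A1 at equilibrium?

Basis: 1 mol A1 initially; let X = conversion of A1. Extent ξ = X.
Species balance: n_A1 = 1 − X; n_A2 = 2X.
Total moles n_T = 1 + X.
With p_i = (n_i/n_T)P, K = p_A2^2 / (p_A1).
Setting this equal to 16.1 atm and taking the physical root (0 < X < 1) gives X = 0.638.

X = 0.638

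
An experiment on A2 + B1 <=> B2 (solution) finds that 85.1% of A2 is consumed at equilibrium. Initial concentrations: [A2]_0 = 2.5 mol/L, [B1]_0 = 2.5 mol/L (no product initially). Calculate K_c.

K_c = 15.3 L/mol

Let X = conversion of A2.
Concentrations: [A2] = 2.5 − 2.5X; [B1] = 2.5 − 2.5X; [B2] = 2.5X.
At X = 0.851: [A2] = 0.373, [B1] = 0.373, [B2] = 2.13.
K_c = [B2] / ([A2] [B1]) = 15.3 L/mol.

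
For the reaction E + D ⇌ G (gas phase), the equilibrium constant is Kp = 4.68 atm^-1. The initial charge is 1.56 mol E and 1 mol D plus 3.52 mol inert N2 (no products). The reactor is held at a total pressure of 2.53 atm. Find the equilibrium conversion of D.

X = 0.662

Let X = conversion of D (basis 1 mol D); extent of reaction ξ = X.
At extent ξ: n_E = 1.56 − X; n_D = 1 − X; n_G = X; n_I = 3.52 (inert).
n_T = Σnᵢ = 6.08 − X.
Mole fractions y_i = n_i/n_T; Kp = p_G / (p_E p_D) with p_i = y_i·P.
Equating to 4.68 atm^-1 and solving on 0 < X < 1: X = 0.662.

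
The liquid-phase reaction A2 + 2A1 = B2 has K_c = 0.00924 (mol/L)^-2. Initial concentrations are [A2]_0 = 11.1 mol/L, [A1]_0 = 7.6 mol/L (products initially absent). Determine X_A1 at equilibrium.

Let X = conversion of A1; extent ξ = 7.6X/2 mol/L.
Concentrations: [A2] = 11.1 − 3.8X; [A1] = 7.6 − 7.6X; [B2] = 3.8X.
K_c = [B2] / ([A2] [A1]^2).
This equals 0.00924 at X = 0.431 (the root in 0 < X < 1).

X = 0.431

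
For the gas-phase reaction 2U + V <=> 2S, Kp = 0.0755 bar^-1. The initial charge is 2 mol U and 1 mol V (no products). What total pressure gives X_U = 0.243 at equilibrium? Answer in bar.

Take 2 mol U as basis and let X be its fractional conversion, so ξ = X.
Species balance: n_U = 2 − 2X; n_V = 1 − X; n_S = 2X.
Summing: n_T = 3 − X.
Kp = p_S^2 / (p_U^2 p_V) with p_i = (n_i/n_T)·P.
At X = 0.243: the mole-fraction product g(X) = Π y_i^ν_i = 0.3753. Since Kp = g(X)·P^{-1}, P = (g/Kp)^(1/1) = (0.3753/0.0755)^(1/1) = 4.97 bar.

P = 4.97 bar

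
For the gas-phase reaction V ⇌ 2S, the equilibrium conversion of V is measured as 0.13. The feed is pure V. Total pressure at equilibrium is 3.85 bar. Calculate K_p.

Basis: 1 mol V initially; let X = conversion of V. Extent ξ = X.
Moles: n_V = 1 − X; n_S = 2X.
n_T = Σnᵢ = 1 + X.
At X = 0.13: n_V = 0.87, n_S = 0.26, n_T = 1.13.
p_i = (n_i/n_T)·P. K_p = p_S^2 / (p_V) = 0.265 bar.

K_p = 0.265 bar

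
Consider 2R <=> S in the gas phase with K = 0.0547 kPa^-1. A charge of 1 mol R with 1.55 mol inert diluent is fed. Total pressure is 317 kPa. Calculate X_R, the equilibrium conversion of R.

X = 0.780

Let X = conversion of R (basis 1 mol R); extent of reaction ξ = 0.5X.
At extent ξ: n_R = 1 − X; n_S = 0.5X; n_I = 1.55 (inert).
Summing: n_T = 2.55 − 0.5X.
With p_i = (n_i/n_T)P, K = p_S / (p_R^2).
Substituting and setting equal to 0.0547 kPa^-1 gives a polynomial in X; the root in (0,1) is X = 0.780.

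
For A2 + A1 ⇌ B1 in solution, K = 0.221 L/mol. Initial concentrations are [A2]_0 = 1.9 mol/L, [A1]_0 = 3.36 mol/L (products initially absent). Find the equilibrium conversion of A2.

Let X = conversion of A2; extent ξ = 1.9·X mol/L.
Concentrations: [A2] = 1.9 − 1.9X; [A1] = 3.36 − 1.9X; [B1] = 1.9X.
K = [B1] / ([A2] [A1]).
This equals 0.221 at X = 0.370 (the root in 0 < X < 1).

X = 0.370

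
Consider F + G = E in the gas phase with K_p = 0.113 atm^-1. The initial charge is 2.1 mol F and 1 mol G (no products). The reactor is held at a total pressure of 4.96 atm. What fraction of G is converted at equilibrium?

Basis: 1 mol G initially; let X = conversion of G. Extent ξ = X.
At extent ξ: n_F = 2.1 − X; n_G = 1 − X; n_E = X.
n_T = Σnᵢ = 3.1 − X.
y_i = n_i/n_T, p_i = y_i·P. K_p = p_E / (p_F p_G).
Setting this equal to 0.113 atm^-1 and taking the physical root (0 < X < 1) gives X = 0.266.

X = 0.266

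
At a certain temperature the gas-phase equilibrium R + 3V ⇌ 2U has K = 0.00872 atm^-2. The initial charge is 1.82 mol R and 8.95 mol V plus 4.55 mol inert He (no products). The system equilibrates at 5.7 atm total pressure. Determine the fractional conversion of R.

X = 0.248

Basis: 1.82 mol R initially; let X = conversion of R. Extent ξ = 1.82X.
Mole table: n_R = 1.82 − 1.82X; n_V = 8.95 − 5.46X; n_U = 3.64X; n_I = 4.55 (inert).
n_T = Σnᵢ = 15.3 − 3.64X.
y_i = n_i/n_T, p_i = y_i·P. K = p_U^2 / (p_R p_V^3).
Setting this equal to 0.00872 atm^-2 and taking the physical root (0 < X < 1) gives X = 0.248.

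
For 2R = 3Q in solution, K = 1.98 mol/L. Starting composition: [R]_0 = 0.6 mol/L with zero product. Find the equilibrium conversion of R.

X = 0.568

Let X = conversion of R; extent ξ = 0.6X/2 mol/L.
Concentrations: [R] = 0.6 − 0.6X; [Q] = 0.9X.
K = [Q]^3 / ([R]^2).
Setting equal to 1.98 and solving for X on (0,1) gives X = 0.568.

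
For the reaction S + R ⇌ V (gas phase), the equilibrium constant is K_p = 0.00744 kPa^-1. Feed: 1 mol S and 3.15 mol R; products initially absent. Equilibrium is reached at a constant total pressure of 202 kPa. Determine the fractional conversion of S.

X = 0.521

Take 1 mol S as basis and let X be its fractional conversion, so ξ = X.
At extent ξ: n_S = 1 − X; n_R = 3.15 − X; n_V = X.
Summing: n_T = 4.15 − X.
Mole fractions y_i = n_i/n_T; K_p = p_V / (p_S p_R) with p_i = y_i·P.
Setting this equal to 0.00744 kPa^-1 and taking the physical root (0 < X < 1) gives X = 0.521.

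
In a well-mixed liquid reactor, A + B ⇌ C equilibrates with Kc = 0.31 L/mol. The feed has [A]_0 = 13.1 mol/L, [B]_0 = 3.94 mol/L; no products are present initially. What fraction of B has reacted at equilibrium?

Let X = conversion of B; extent ξ = 3.94·X mol/L.
Concentrations: [A] = 13.1 − 3.94X; [B] = 3.94 − 3.94X; [C] = 3.94X.
Kc = [C] / ([A] [B]).
Solving Kc = 0.31 for X ∈ (0,1): X = 0.758.

X = 0.758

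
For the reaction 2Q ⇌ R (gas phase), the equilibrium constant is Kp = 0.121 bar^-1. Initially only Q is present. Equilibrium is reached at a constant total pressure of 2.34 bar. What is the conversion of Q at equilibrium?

Take 1 mol Q as basis and let X be its fractional conversion, so ξ = 0.5X.
Mole table: n_Q = 1 − X; n_R = 0.5X.
Total moles n_T = 1 − 0.5X.
Mole fractions y_i = n_i/n_T; Kp = p_R / (p_Q^2) with p_i = y_i·P.
Equating to 0.121 bar^-1 and solving on 0 < X < 1: X = 0.315.

X = 0.315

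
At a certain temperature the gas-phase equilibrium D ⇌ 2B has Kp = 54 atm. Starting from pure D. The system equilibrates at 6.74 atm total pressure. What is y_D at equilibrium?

y_D = 0.101

Let X = conversion of D (basis 1 mol D); extent of reaction ξ = X.
Mole table: n_D = 1 − X; n_B = 2X.
n_T = Σnᵢ = 1 + X.
With p_i = (n_i/n_T)P, Kp = p_B^2 / (p_D).
Equating to 54 atm and solving on 0 < X < 1: X = 0.817.
Then n_D = 0.183, n_T = 1.82, so y_D = 0.101.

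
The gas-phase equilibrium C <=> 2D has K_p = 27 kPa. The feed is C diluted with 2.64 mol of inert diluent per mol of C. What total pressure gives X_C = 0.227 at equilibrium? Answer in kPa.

P = 392 kPa

Let X = conversion of C (basis 1 mol C); extent of reaction ξ = X.
Species balance: n_C = 1 − X; n_D = 2X; n_I = 2.64 (inert).
n_T = Σnᵢ = 3.64 + X.
K_p = p_D^2 / (p_C) with p_i = (n_i/n_T)·P.
At X = 0.227: the mole-fraction product g(X) = Π y_i^ν_i = 0.06895. Since K_p = g(X)·P^{1}, P = (K_p/g)^(1/1) = (27/0.06895)^(1/1) = 392 kPa.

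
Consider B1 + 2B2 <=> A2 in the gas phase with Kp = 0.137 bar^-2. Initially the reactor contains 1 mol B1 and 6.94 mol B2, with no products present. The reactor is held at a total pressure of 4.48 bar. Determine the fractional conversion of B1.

Let X = conversion of B1 (basis 1 mol B1); extent of reaction ξ = X.
At extent ξ: n_B1 = 1 − X; n_B2 = 6.94 − 2X; n_A2 = X.
n_T = Σnᵢ = 7.94 − 2X.
With p_i = (n_i/n_T)P, Kp = p_A2 / (p_B1 p_B2^2).
Substituting and setting equal to 0.137 bar^-2 gives a polynomial in X; the root in (0,1) is X = 0.665.

X = 0.665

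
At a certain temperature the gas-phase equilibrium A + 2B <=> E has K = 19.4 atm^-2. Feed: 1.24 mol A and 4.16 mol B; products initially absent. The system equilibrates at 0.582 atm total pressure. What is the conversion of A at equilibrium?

X = 0.737

Take 1.24 mol A as basis and let X be its fractional conversion, so ξ = 1.24X.
Moles: n_A = 1.24 − 1.24X; n_B = 4.16 − 2.48X; n_E = 1.24X.
Total moles n_T = 5.4 − 2.48X.
y_i = n_i/n_T, p_i = y_i·P. K = p_E / (p_A p_B^2).
This yields a degree-3 equation in X; solving on (0,1), X = 0.737.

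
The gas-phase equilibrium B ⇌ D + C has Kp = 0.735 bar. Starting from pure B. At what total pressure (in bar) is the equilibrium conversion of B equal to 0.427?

Let X = conversion of B (basis 1 mol B); extent of reaction ξ = X.
At extent ξ: n_B = 1 − X; n_D = X; n_C = X.
Summing: n_T = 1 + X.
Kp = p_D p_C / (p_B) with p_i = (n_i/n_T)·P.
At X = 0.427: the mole-fraction product g(X) = Π y_i^ν_i = 0.223. Since Kp = g(X)·P^{1}, P = (Kp/g)^(1/1) = (0.735/0.223)^(1/1) = 3.3 bar.

P = 3.3 bar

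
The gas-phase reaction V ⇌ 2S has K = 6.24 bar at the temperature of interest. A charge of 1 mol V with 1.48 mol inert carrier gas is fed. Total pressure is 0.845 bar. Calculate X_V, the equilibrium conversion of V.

Let X = conversion of V (basis 1 mol V); extent of reaction ξ = X.
Species balance: n_V = 1 − X; n_S = 2X; n_I = 1.48 (inert).
n_T = Σnᵢ = 2.48 + X.
With p_i = (n_i/n_T)P, K = p_S^2 / (p_V).
Equating to 6.24 bar and solving on 0 < X < 1: X = 0.876.

X = 0.876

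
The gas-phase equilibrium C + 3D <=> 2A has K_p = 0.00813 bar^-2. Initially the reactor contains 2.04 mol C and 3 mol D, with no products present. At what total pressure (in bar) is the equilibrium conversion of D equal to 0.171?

Basis: 3 mol D initially; let X = conversion of D. Extent ξ = X.
Species balance: n_C = 2.04 − X; n_D = 3 − 3X; n_A = 2X.
Total moles n_T = 5.04 − 2X.
K_p = p_A^2 / (p_C p_D^3) with p_i = (n_i/n_T)·P.
At X = 0.171: the mole-fraction product g(X) = Π y_i^ν_i = 0.08979. Since K_p = g(X)·P^{-2}, P = (g/K_p)^(1/2) = (0.08979/0.00813)^(1/2) = 3.32 bar.

P = 3.32 bar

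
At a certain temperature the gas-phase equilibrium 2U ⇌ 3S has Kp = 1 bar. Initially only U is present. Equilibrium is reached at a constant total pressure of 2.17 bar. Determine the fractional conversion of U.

Basis: 1 mol U initially; let X = conversion of U. Extent ξ = 0.5X.
Mole table: n_U = 1 − X; n_S = 1.5X.
Total moles n_T = 1 + 0.5X.
With p_i = (n_i/n_T)P, Kp = p_S^3 / (p_U^2).
This yields a degree-3 equation in X; solving on (0,1), X = 0.392.

X = 0.392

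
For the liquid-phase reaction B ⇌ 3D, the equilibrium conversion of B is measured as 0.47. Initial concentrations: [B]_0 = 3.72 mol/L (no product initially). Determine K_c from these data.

Let X = conversion of B.
Concentrations: [B] = 3.72 − 3.72X; [D] = 11.2X.
At X = 0.47: [B] = 1.97, [D] = 5.25.
K_c = [D]^3 / ([B]) = 73.2 (mol/L)^2.

K_c = 73.2 (mol/L)^2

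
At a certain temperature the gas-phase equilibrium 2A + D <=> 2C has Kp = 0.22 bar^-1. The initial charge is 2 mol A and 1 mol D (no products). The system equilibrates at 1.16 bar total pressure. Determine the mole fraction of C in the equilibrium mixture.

y_C = 0.152

Take 2 mol A as basis and let X be its fractional conversion, so ξ = X.
Mole table: n_A = 2 − 2X; n_D = 1 − X; n_C = 2X.
n_T = Σnᵢ = 3 − X.
y_i = n_i/n_T, p_i = y_i·P. Kp = p_C^2 / (p_A^2 p_D).
Setting this equal to 0.22 bar^-1 and taking the physical root (0 < X < 1) gives X = 0.212.
Then n_C = 0.423, n_T = 2.79, so y_C = 0.152.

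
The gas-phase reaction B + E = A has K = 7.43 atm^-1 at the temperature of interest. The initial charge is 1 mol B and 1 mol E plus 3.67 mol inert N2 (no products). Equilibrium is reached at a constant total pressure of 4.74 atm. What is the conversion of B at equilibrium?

X = 0.688

Basis: 1 mol B initially; let X = conversion of B. Extent ξ = X.
At extent ξ: n_B = 1 − X; n_E = 1 − X; n_A = X; n_I = 3.67 (inert).
n_T = Σnᵢ = 5.67 − X.
Mole fractions y_i = n_i/n_T; K = p_A / (p_B p_E) with p_i = y_i·P.
Setting this equal to 7.43 atm^-1 and taking the physical root (0 < X < 1) gives X = 0.688.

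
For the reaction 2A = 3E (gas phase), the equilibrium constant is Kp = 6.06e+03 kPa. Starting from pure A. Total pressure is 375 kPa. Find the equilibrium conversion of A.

Let X = conversion of A (basis 1 mol A); extent of reaction ξ = 0.5X.
Mole table: n_A = 1 − X; n_E = 1.5X.
n_T = Σnᵢ = 1 + 0.5X.
Mole fractions y_i = n_i/n_T; Kp = p_E^3 / (p_A^2) with p_i = y_i·P.
Equating to 6.06e+03 kPa and solving on 0 < X < 1: X = 0.748.

X = 0.748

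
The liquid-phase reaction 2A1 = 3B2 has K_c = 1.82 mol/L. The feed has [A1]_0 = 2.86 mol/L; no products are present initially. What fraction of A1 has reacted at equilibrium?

Let X = conversion of A1; extent ξ = 2.86X/2 mol/L.
Concentrations: [A1] = 2.86 − 2.86X; [B2] = 4.29X.
K_c = [B2]^3 / ([A1]^2).
This equals 1.82 at X = 0.405 (the root in 0 < X < 1).

X = 0.405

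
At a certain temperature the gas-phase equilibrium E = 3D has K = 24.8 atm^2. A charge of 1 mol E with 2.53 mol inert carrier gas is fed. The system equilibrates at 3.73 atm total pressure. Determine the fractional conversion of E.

Take 1 mol E as basis and let X be its fractional conversion, so ξ = X.
Species balance: n_E = 1 − X; n_D = 3X; n_I = 2.53 (inert).
n_T = Σnᵢ = 3.53 + 2X.
Mole fractions y_i = n_i/n_T; K = p_D^3 / (p_E) with p_i = y_i·P.
Equating to 24.8 atm^2 and solving on 0 < X < 1: X = 0.749.

X = 0.749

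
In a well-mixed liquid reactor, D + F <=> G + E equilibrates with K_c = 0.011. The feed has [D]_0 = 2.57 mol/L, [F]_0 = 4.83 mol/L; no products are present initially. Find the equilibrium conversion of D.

Let X = conversion of D; extent ξ = 2.57·X mol/L.
Concentrations: [D] = 2.57 − 2.57X; [F] = 4.83 − 2.57X; [G] = 2.57X; [E] = 2.57X.
K_c = [G] [E] / ([D] [F]).
This equals 0.011 at X = 0.129 (the root in 0 < X < 1).

X = 0.129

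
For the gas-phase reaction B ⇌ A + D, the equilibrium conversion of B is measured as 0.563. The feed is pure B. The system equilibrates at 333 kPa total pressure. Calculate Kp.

Basis: 1 mol B initially; let X = conversion of B. Extent ξ = X.
Mole table: n_B = 1 − X; n_A = X; n_D = X.
Summing: n_T = 1 + X.
At X = 0.563: n_B = 0.437, n_A = 0.563, n_D = 0.563, n_T = 1.56.
p_i = (n_i/n_T)·P. Kp = p_A p_D / (p_B) = 155 kPa.

Kp = 155 kPa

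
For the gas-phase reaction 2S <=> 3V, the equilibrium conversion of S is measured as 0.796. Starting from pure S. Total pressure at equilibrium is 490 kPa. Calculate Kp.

Kp = 1.43e+04 kPa

Basis: 1 mol S initially; let X = conversion of S. Extent ξ = 0.5X.
Moles: n_S = 1 − X; n_V = 1.5X.
n_T = Σnᵢ = 1 + 0.5X.
At X = 0.796: n_S = 0.204, n_V = 1.19, n_T = 1.4.
p_i = (n_i/n_T)·P. Kp = p_V^3 / (p_S^2) = 1.43e+04 kPa.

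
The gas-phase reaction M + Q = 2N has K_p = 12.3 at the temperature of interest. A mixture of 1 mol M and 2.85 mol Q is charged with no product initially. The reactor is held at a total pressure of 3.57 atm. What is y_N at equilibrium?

y_N = 0.454

Take 1 mol M as basis and let X be its fractional conversion, so ξ = X.
At extent ξ: n_M = 1 − X; n_Q = 2.85 − X; n_N = 2X.
Since Δν = 0, n_T = 3.85 throughout.
Mole fractions y_i = n_i/n_T; K_p = p_N^2 / (p_M p_Q) with p_i = y_i·P.
This yields a degree-2 equation in X; solving on (0,1), X = 0.874.
Then n_N = 1.75, n_T = 3.85, so y_N = 0.454.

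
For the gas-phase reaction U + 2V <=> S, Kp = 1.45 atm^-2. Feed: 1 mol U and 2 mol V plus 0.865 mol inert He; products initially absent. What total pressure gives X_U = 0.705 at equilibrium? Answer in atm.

Basis: 1 mol U initially; let X = conversion of U. Extent ξ = X.
Mole table: n_U = 1 − X; n_V = 2 − 2X; n_S = X; n_I = 0.865 (inert).
Total moles n_T = 3.87 − 2X.
Kp = p_S / (p_U p_V^2) with p_i = (n_i/n_T)·P.
At X = 0.705: the mole-fraction product g(X) = Π y_i^ν_i = 41.38. Since Kp = g(X)·P^{-2}, P = (g/Kp)^(1/2) = (41.38/1.45)^(1/2) = 5.34 atm.

P = 5.34 atm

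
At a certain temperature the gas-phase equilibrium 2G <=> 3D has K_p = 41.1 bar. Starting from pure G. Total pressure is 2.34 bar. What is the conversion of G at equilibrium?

X = 0.755

Take 1 mol G as basis and let X be its fractional conversion, so ξ = 0.5X.
At extent ξ: n_G = 1 − X; n_D = 1.5X.
Total moles n_T = 1 + 0.5X.
y_i = n_i/n_T, p_i = y_i·P. K_p = p_D^3 / (p_G^2).
This yields a degree-3 equation in X; solving on (0,1), X = 0.755.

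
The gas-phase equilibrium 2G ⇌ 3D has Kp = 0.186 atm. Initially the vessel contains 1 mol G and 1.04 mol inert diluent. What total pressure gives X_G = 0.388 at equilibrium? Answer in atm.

Take 1 mol G as basis and let X be its fractional conversion, so ξ = 0.5X.
At extent ξ: n_G = 1 − X; n_D = 1.5X; n_I = 1.04 (inert).
Summing: n_T = 2.04 + 0.5X.
Kp = p_D^3 / (p_G^2) with p_i = (n_i/n_T)·P.
At X = 0.388: the mole-fraction product g(X) = Π y_i^ν_i = 0.2356. Since Kp = g(X)·P^{1}, P = (Kp/g)^(1/1) = (0.186/0.2356)^(1/1) = 0.789 atm.

P = 0.789 atm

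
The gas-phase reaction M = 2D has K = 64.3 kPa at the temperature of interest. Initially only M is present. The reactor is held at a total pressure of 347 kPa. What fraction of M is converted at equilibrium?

X = 0.210

Basis: 1 mol M initially; let X = conversion of M. Extent ξ = X.
Species balance: n_M = 1 − X; n_D = 2X.
Summing: n_T = 1 + X.
y_i = n_i/n_T, p_i = y_i·P. K = p_D^2 / (p_M).
Setting this equal to 64.3 kPa and taking the physical root (0 < X < 1) gives X = 0.210.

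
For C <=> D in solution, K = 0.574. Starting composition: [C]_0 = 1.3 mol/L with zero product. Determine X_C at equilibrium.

Let X = conversion of C; extent ξ = 1.3·X mol/L.
Concentrations: [C] = 1.3 − 1.3X; [D] = 1.3X.
K = [D] / ([C]).
Equating to 0.574: the physical root is X = 0.365.

X = 0.365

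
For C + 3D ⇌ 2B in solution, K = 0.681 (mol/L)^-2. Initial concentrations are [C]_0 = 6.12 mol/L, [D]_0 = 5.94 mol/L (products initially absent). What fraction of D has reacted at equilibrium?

Let X = conversion of D; extent ξ = 5.94X/3 mol/L.
Concentrations: [C] = 6.12 − 1.98X; [D] = 5.94 − 5.94X; [B] = 3.96X.
K = [B]^2 / ([C] [D]^3).
Setting equal to 0.681 and solving for X on (0,1) gives X = 0.760.

X = 0.760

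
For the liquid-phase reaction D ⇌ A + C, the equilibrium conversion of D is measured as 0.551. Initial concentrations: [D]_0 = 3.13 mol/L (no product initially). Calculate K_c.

K_c = 2.12 mol/L

Let X = conversion of D.
Concentrations: [D] = 3.13 − 3.13X; [A] = 3.13X; [C] = 3.13X.
At X = 0.551: [D] = 1.41, [A] = 1.72, [C] = 1.72.
K_c = [A] [C] / ([D]) = 2.12 mol/L.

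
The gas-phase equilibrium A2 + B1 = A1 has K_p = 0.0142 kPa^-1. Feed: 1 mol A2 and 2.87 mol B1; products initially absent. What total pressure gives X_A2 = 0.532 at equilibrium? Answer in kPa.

P = 114 kPa

Let X = conversion of A2 (basis 1 mol A2); extent of reaction ξ = X.
Species balance: n_A2 = 1 − X; n_B1 = 2.87 − X; n_A1 = X.
Total moles n_T = 3.87 − X.
K_p = p_A1 / (p_A2 p_B1) with p_i = (n_i/n_T)·P.
At X = 0.532: the mole-fraction product g(X) = Π y_i^ν_i = 1.623. Since K_p = g(X)·P^{-1}, P = (g/K_p)^(1/1) = (1.623/0.0142)^(1/1) = 114 kPa.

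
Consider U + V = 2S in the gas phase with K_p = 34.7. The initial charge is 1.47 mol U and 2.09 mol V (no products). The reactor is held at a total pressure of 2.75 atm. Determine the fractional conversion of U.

Let X = conversion of U (basis 1.47 mol U); extent of reaction ξ = 1.47X.
Species balance: n_U = 1.47 − 1.47X; n_V = 2.09 − 1.47X; n_S = 2.94X.
Total moles n_T = 3.56 (Δν = 0, constant).
Mole fractions y_i = n_i/n_T; K_p = p_S^2 / (p_U p_V) with p_i = y_i·P.
Setting this equal to 34.7 and taking the physical root (0 < X < 1) gives X = 0.853.

X = 0.853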